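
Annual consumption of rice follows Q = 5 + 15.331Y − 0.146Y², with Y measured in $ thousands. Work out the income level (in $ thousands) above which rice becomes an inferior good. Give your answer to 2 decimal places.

dQ/dY = 15.331 − 0.292Y.
The good is inferior where dQ/dY < 0. Setting dQ/dY = 0 gives Y = 15.331 / 0.292 = 52.50.

52.50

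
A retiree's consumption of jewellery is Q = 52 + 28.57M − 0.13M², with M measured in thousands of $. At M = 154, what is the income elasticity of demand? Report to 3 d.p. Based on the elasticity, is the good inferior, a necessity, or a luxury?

-1.291 (inferior good)

At M = 154: Q = 1368.7000.
dQ/dM = 28.57 − 0.26M = -11.47000.
η = (dQ/dM)·(M/Q) = -11.47000 × (154/1368.7000) = -1.291.
η < 0 ⇒ inferior good.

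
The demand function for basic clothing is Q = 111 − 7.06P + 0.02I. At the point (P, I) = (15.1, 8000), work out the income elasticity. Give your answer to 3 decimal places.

At P = 15.1, I = 8000: Q = 164.394.
Holding P constant, ∂Q/∂I = 0.02.
η_I = (∂Q/∂I)·(I/Q) = 0.02 × (8000/164.394) = 0.973.

0.973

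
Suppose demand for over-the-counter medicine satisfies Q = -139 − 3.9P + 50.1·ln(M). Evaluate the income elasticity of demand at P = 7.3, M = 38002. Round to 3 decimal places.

At P = 7.3, M = 38002: Q = 360.854.
Holding P constant, ∂Q/∂M = 50.1/M = 0.00131835.
η_M = (∂Q/∂M)·(M/Q) = 0.00131835 × (38002/360.854) = 0.139.

0.139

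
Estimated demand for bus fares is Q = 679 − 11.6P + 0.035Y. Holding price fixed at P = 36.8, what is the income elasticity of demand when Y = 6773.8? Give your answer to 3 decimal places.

At P = 36.8, Y = 6773.8: Q = 489.203.
Holding P constant, ∂Q/∂Y = 0.035.
η_Y = (∂Q/∂Y)·(Y/Q) = 0.035 × (6773.8/489.203) = 0.485.

0.485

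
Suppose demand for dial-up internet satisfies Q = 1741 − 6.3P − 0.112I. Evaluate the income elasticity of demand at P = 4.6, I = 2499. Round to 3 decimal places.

At P = 4.6, I = 2499: Q = 1432.132.
Holding P constant, ∂Q/∂I = −0.112.
η_I = (∂Q/∂I)·(I/Q) = -0.112 × (2499/1432.132) = -0.195.

-0.195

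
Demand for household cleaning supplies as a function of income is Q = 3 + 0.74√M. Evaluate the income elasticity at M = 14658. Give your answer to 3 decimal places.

At M = 14658: Q = 92.592.
dQ/dM = 0.74/(2√M) = 0.00305608 at this income.
η = (dQ/dM)·(M/Q) = 0.00305608 × (14658/92.592) = 0.484.

0.484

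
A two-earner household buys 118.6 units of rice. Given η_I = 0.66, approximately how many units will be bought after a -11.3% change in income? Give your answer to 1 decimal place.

109.8

%ΔQ ≈ η × %ΔI = 0.66 × (-11.3%) = -7.458%.
New Q ≈ 118.6 × (1 − 0.07458) = 109.8.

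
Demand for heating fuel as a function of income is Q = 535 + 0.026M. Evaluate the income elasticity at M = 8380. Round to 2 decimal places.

0.29

At M = 8380: Q = 752.880.
dQ/dM = 0.026.
η = (dQ/dM)·(M/Q) = 0.026 × (8380/752.880) = 0.29.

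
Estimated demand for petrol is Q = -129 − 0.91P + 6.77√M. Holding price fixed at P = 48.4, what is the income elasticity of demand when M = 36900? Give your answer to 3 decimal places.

At P = 48.4, M = 36900: Q = 1127.431.
Holding P constant, ∂Q/∂M = 6.77/(2√M) = 0.0176216.
η_M = (∂Q/∂M)·(M/Q) = 0.0176216 × (36900/1127.431) = 0.577.

0.577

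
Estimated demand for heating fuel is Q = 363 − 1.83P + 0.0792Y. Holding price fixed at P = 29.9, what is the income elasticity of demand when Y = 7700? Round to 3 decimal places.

0.664

At P = 29.9, Y = 7700: Q = 918.123.
Holding P constant, ∂Q/∂Y = 0.0792.
η_Y = (∂Q/∂Y)·(Y/Q) = 0.0792 × (7700/918.123) = 0.664.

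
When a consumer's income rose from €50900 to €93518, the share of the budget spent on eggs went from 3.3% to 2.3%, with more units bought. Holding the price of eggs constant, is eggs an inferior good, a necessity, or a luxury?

Quantity rises but the budget share falls as income rises, so 0 < η < 1.

necessity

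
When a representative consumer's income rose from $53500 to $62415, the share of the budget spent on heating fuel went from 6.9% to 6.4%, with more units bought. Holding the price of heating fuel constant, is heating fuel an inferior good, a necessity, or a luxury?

necessity

Quantity rises but the budget share falls as income rises, so 0 < η < 1.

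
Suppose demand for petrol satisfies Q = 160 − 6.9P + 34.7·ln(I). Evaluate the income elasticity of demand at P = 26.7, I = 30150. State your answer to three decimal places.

0.104

At P = 26.7, I = 30150: Q = 333.664.
Holding P constant, ∂Q/∂I = 34.7/I = 0.00115091.
η_I = (∂Q/∂I)·(I/Q) = 0.00115091 × (30150/333.664) = 0.104.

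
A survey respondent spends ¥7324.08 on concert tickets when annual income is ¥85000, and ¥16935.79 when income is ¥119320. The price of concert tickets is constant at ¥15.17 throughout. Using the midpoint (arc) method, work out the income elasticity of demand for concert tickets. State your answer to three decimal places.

2.359

With a constant price, Q₁ = 7324.08/15.17 = 482.800 and Q₂ = 16935.79/15.17 = 1116.400 (equivalently, work directly with expenditure since P cancels).
Midpoint %ΔQ = (16935.79 − 7324.08)/12129.94 = 0.79240; midpoint %ΔI = (119320 − 85000)/102160 = 0.33594.
η = 0.79240 / 0.33594 = 2.359.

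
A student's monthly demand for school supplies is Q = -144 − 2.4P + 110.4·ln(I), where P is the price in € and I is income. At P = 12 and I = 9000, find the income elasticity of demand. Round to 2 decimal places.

At P = 12, I = 9000: Q = 832.390.
Holding P constant, ∂Q/∂I = 110.4/I = 0.0122667.
η_I = (∂Q/∂I)·(I/Q) = 0.0122667 × (9000/832.390) = 0.13.

0.13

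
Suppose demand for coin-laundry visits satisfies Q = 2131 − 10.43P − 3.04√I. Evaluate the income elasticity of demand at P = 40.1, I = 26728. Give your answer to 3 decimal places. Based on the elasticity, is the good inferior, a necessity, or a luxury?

-0.204 (inferior good)

At P = 40.1, I = 26728: Q = 1215.757.
Holding P constant, ∂Q/∂I = -3.04/(2√I) = -0.00929738.
η_I = (∂Q/∂I)·(I/Q) = -0.00929738 × (26728/1215.757) = -0.204.
Since η < 0, this is an inferior good.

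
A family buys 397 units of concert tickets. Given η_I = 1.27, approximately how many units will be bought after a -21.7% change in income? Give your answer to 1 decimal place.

287.6

%ΔQ ≈ η × %ΔI = 1.27 × (-21.7%) = -27.559%.
New Q ≈ 397 × (1 − 0.27559) = 287.6.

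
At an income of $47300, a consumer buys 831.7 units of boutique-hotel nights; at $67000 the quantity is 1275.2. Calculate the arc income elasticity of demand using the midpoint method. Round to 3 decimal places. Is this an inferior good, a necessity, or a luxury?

1.221 (luxury)

ΔQ = 1275.2 − 831.7 = 443.5; midpoint Q̄ = (831.7 + 1275.2)/2 = 1053.45.
ΔI = 67000 − 47300 = 19700; midpoint Ī = (47300 + 67000)/2 = 57150.
η = (ΔQ/Q̄) ÷ (ΔI/Ī) = (443.5/1053.45) ÷ (19700/57150) = 1.221.
η > 1 ⇒ luxury.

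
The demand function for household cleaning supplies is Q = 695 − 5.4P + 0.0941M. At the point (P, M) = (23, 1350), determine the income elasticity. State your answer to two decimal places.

0.18

At P = 23, M = 1350: Q = 697.835.
Holding P constant, ∂Q/∂M = 0.0941.
η_M = (∂Q/∂M)·(M/Q) = 0.0941 × (1350/697.835) = 0.18.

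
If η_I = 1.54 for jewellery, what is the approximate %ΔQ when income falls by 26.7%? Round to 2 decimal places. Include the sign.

-41.12%

%ΔQ ≈ η × %ΔI = 1.54 × (-26.7%) = -41.12%.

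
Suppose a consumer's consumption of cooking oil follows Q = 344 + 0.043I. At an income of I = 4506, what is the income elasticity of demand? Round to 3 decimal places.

At I = 4506: Q = 537.758.
dQ/dI = 0.043.
η = (dQ/dI)·(I/Q) = 0.043 × (4506/537.758) = 0.360.

0.360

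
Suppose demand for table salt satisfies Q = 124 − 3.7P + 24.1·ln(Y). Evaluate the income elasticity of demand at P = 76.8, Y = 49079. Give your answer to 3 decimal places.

0.241

At P = 76.8, Y = 49079: Q = 100.149.
Holding P constant, ∂Q/∂Y = 24.1/Y = 0.000491045.
η_Y = (∂Q/∂Y)·(Y/Q) = 0.000491045 × (49079/100.149) = 0.241.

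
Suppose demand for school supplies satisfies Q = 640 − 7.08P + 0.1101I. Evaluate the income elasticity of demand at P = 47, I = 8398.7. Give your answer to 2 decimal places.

At P = 47, I = 8398.7: Q = 1231.937.
Holding P constant, ∂Q/∂I = 0.1101.
η_I = (∂Q/∂I)·(I/Q) = 0.1101 × (8398.7/1231.937) = 0.75.

0.75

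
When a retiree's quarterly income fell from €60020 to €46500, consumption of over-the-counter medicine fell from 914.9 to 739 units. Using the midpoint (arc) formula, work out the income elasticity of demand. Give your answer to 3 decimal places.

ΔQ = 739 − 914.9 = -175.9; midpoint Q̄ = (914.9 + 739)/2 = 826.95.
ΔI = 46500 − 60020 = -13520; midpoint Ī = (60020 + 46500)/2 = 53260.
η = (ΔQ/Q̄) ÷ (ΔI/Ī) = (-175.9/826.95) ÷ (-13520/53260) = 0.838.

0.838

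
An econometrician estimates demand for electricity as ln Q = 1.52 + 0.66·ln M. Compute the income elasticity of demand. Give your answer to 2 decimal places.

In a log-linear demand, the coefficient on ln M is the income elasticity.
So η = 0.66.

0.66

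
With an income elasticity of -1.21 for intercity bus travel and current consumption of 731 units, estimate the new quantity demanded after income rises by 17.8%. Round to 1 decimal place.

%ΔQ ≈ η × %ΔI = -1.21 × 17.8% = -21.538%.
New Q ≈ 731 × (1 − 0.21538) = 573.6.

573.6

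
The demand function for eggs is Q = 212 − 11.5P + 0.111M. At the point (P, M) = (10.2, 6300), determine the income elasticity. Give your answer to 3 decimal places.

At P = 10.2, M = 6300: Q = 794.000.
Holding P constant, ∂Q/∂M = 0.111.
η_M = (∂Q/∂M)·(M/Q) = 0.111 × (6300/794.000) = 0.881.

0.881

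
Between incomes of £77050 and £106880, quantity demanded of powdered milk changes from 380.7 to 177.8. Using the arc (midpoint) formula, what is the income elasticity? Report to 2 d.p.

-2.24

ΔQ = 177.8 − 380.7 = -202.9; midpoint Q̄ = (380.7 + 177.8)/2 = 279.25.
ΔI = 106880 − 77050 = 29830; midpoint Ī = (77050 + 106880)/2 = 91965.
η = (ΔQ/Q̄) ÷ (ΔI/Ī) = (-202.9/279.25) ÷ (29830/91965) = -2.24.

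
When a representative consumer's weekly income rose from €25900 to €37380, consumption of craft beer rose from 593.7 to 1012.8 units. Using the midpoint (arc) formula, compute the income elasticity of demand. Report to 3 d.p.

ΔQ = 1012.8 − 593.7 = 419.1; midpoint Q̄ = (593.7 + 1012.8)/2 = 803.25.
ΔI = 37380 − 25900 = 11480; midpoint Ī = (25900 + 37380)/2 = 31640.
η = (ΔQ/Q̄) ÷ (ΔI/Ī) = (419.1/803.25) ÷ (11480/31640) = 1.438.

1.438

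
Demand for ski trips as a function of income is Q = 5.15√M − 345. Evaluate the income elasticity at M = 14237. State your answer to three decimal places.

At M = 14237: Q = 269.492.
dQ/dM = 5.15/(2√M) = 0.0215808 at this income.
η = (dQ/dM)·(M/Q) = 0.0215808 × (14237/269.492) = 1.140.

1.140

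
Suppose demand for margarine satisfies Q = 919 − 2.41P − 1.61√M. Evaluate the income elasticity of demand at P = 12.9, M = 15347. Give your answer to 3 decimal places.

-0.145

At P = 12.9, M = 15347: Q = 688.459.
Holding P constant, ∂Q/∂M = -1.61/(2√M) = -0.00649807.
η_M = (∂Q/∂M)·(M/Q) = -0.00649807 × (15347/688.459) = -0.145.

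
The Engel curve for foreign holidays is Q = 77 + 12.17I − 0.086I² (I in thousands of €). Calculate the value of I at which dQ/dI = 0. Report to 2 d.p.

dQ/dI = 12.17 − 0.172I.
The good is inferior where dQ/dI < 0. Setting dQ/dI = 0 gives I = 12.17 / 0.172 = 70.76.

70.76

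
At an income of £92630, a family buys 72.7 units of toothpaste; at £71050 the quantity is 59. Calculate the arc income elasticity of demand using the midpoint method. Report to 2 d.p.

0.79

ΔQ = 59 − 72.7 = -13.7; midpoint Q̄ = (72.7 + 59)/2 = 65.85.
ΔI = 71050 − 92630 = -21580; midpoint Ī = (92630 + 71050)/2 = 81840.
η = (ΔQ/Q̄) ÷ (ΔI/Ī) = (-13.7/65.85) ÷ (-21580/81840) = 0.79.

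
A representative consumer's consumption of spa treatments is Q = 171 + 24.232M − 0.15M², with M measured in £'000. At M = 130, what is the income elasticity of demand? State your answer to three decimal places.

-2.442

At M = 130: Q = 786.1600.
dQ/dM = 24.232 − 0.3M = -14.76800.
η = (dQ/dM)·(M/Q) = -14.76800 × (130/786.1600) = -2.442.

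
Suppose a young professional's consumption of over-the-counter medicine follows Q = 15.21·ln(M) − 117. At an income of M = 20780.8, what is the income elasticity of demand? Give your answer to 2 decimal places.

0.44

At M = 20780.8: Q = 34.215.
dQ/dM = 15.21/M = 0.000731926 at this income.
η = (dQ/dM)·(M/Q) = 0.000731926 × (20780.8/34.215) = 0.44.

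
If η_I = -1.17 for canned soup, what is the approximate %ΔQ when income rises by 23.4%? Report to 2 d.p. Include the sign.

%ΔQ ≈ η × %ΔI = -1.17 × 23.4% = -27.38%.

-27.38%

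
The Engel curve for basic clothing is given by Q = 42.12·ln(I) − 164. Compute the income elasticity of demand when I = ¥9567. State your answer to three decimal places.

0.190

At I = 9567: Q = 222.075.
dQ/dI = 42.12/I = 0.00440263 at this income.
η = (dQ/dI)·(I/Q) = 0.00440263 × (9567/222.075) = 0.190.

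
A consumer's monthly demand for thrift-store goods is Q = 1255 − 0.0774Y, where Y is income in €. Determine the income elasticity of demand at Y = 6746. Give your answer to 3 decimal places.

At Y = 6746: Q = 732.860.
dQ/dY = −0.0774.
η = (dQ/dY)·(Y/Q) = -0.0774 × (6746/732.860) = -0.712.

-0.712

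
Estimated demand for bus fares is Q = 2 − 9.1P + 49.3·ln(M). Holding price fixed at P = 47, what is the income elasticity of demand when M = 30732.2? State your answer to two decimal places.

At P = 47, M = 30732.2: Q = 83.720.
Holding P constant, ∂Q/∂M = 49.3/M = 0.00160418.
η_M = (∂Q/∂M)·(M/Q) = 0.00160418 × (30732.2/83.720) = 0.59.

0.59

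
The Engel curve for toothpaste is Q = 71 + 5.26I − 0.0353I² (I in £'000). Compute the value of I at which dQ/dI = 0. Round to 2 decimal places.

dQ/dI = 5.26 − 0.0706I.
The good is inferior where dQ/dI < 0. Setting dQ/dI = 0 gives I = 5.26 / 0.0706 = 74.50.

74.50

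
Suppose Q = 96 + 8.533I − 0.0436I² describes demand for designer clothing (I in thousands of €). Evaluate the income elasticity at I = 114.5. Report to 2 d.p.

At I = 114.5: Q = 501.4216.
dQ/dI = 8.533 − 0.0872I = -1.45140.
η = (dQ/dI)·(I/Q) = -1.45140 × (114.5/501.4216) = -0.33.

-0.33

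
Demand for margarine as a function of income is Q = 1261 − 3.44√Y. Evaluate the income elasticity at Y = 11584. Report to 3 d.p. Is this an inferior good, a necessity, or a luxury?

At Y = 11584: Q = 890.756.
dQ/dY = -3.44/(2√Y) = -0.0159808 at this income.
η = (dQ/dY)·(Y/Q) = -0.0159808 × (11584/890.756) = -0.208.
Since η < 0, the good is an inferior good.

-0.208 (inferior good)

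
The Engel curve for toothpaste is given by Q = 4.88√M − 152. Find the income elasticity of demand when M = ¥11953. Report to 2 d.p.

0.70

At M = 11953: Q = 381.529.
dQ/dM = 4.88/(2√M) = 0.0223178 at this income.
η = (dQ/dM)·(M/Q) = 0.0223178 × (11953/381.529) = 0.70.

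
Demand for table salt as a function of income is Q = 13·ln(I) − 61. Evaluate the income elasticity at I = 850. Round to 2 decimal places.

At I = 850: Q = 26.688.
dQ/dI = 13/I = 0.0152941 at this income.
η = (dQ/dI)·(I/Q) = 0.0152941 × (850/26.688) = 0.49.

0.49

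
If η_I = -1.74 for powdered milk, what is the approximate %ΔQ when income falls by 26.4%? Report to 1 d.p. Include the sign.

%ΔQ ≈ η × %ΔI = -1.74 × (-26.4%) = 45.9%.

45.9%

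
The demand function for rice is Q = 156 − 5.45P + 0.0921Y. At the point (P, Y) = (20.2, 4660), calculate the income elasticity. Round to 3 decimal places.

0.903

At P = 20.2, Y = 4660: Q = 475.096.
Holding P constant, ∂Q/∂Y = 0.0921.
η_Y = (∂Q/∂Y)·(Y/Q) = 0.0921 × (4660/475.096) = 0.903.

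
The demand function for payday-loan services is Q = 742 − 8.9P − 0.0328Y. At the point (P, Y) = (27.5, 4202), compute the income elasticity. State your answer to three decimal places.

At P = 27.5, Y = 4202: Q = 359.424.
Holding P constant, ∂Q/∂Y = −0.0328.
η_Y = (∂Q/∂Y)·(Y/Q) = -0.0328 × (4202/359.424) = -0.383.

-0.383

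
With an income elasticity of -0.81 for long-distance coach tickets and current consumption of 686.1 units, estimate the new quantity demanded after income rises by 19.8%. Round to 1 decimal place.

576.1

%ΔQ ≈ η × %ΔI = -0.81 × 19.8% = -16.038%.
New Q ≈ 686.1 × (1 − 0.16038) = 576.1.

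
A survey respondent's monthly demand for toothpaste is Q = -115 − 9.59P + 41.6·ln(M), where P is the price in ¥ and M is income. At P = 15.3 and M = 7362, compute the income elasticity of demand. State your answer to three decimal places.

At P = 15.3, M = 7362: Q = 108.683.
Holding P constant, ∂Q/∂M = 41.6/M = 0.00565064.
η_M = (∂Q/∂M)·(M/Q) = 0.00565064 × (7362/108.683) = 0.383.

0.383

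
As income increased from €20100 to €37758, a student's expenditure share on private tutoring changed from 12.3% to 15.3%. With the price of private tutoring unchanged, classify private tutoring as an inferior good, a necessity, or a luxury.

The budget share rises as income rises, so η > 1.

luxury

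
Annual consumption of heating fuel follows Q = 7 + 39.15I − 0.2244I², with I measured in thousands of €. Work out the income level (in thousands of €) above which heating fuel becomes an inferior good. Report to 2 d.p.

dQ/dI = 39.15 − 0.4488I.
The good is inferior where dQ/dI < 0. Setting dQ/dI = 0 gives I = 39.15 / 0.4488 = 87.23.

87.23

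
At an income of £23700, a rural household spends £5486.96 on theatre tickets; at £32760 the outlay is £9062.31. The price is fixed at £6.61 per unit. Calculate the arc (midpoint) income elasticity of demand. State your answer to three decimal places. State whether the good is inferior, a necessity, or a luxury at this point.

1.531 (luxury)

With a constant price, Q₁ = 5486.96/6.61 = 830.100 and Q₂ = 9062.31/6.61 = 1371.000 (equivalently, work directly with expenditure since P cancels).
Midpoint %ΔQ = (9062.31 − 5486.96)/7274.64 = 0.49148; midpoint %ΔI = (32760 − 23700)/28230 = 0.32094.
η = 0.49148 / 0.32094 = 1.531.
η > 1 ⇒ luxury.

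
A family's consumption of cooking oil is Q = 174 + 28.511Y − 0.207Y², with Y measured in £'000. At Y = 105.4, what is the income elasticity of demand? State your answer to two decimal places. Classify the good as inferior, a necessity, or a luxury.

At Y = 105.4: Q = 879.4633.
dQ/dY = 28.511 − 0.414Y = -15.12460.
η = (dQ/dY)·(Y/Q) = -15.12460 × (105.4/879.4633) = -1.81.
η < 0 ⇒ inferior good.

-1.81 (inferior good)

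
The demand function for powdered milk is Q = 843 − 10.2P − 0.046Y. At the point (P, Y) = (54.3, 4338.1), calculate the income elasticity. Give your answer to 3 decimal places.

-2.227

At P = 54.3, Y = 4338.1: Q = 89.587.
Holding P constant, ∂Q/∂Y = −0.046.
η_Y = (∂Q/∂Y)·(Y/Q) = -0.046 × (4338.1/89.587) = -2.227.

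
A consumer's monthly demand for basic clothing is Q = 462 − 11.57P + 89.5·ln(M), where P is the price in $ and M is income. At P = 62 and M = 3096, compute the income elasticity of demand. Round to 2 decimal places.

0.19

At P = 62, M = 3096: Q = 464.049.
Holding P constant, ∂Q/∂M = 89.5/M = 0.0289083.
η_M = (∂Q/∂M)·(M/Q) = 0.0289083 × (3096/464.049) = 0.19.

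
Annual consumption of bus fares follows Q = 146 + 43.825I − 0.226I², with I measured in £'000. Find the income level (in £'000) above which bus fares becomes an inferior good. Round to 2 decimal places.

dQ/dI = 43.825 − 0.452I.
The good is inferior where dQ/dI < 0. Setting dQ/dI = 0 gives I = 43.825 / 0.452 = 96.96.

96.96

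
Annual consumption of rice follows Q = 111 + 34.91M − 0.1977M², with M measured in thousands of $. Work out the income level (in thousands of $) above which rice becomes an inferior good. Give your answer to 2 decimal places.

dQ/dM = 34.91 − 0.3954M.
The good is inferior where dQ/dM < 0. Setting dQ/dM = 0 gives M = 34.91 / 0.3954 = 88.29.

88.29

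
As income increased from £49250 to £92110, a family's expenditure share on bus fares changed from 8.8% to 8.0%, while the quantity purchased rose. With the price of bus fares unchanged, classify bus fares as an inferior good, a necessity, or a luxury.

necessity

Quantity rises but the budget share falls as income rises, so 0 < η < 1.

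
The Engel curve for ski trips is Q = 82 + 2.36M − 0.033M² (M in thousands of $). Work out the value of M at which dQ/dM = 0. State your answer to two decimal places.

35.76

dQ/dM = 2.36 − 0.066M.
The good is inferior where dQ/dM < 0. Setting dQ/dM = 0 gives M = 2.36 / 0.066 = 35.76.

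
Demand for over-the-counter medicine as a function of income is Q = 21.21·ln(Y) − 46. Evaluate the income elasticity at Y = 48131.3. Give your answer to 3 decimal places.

0.116

At Y = 48131.3: Q = 182.680.
dQ/dY = 21.21/Y = 0.00044067 at this income.
η = (dQ/dY)·(Y/Q) = 0.00044067 × (48131.3/182.680) = 0.116.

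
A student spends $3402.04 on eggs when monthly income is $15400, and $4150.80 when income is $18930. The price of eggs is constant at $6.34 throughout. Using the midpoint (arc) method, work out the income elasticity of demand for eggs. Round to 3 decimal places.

With a constant price, Q₁ = 3402.04/6.34 = 536.599 and Q₂ = 4150.80/6.34 = 654.700 (equivalently, work directly with expenditure since P cancels).
Midpoint %ΔQ = (4150.80 − 3402.04)/3776.42 = 0.19827; midpoint %ΔI = (18930 − 15400)/17165 = 0.20565.
η = 0.19827 / 0.20565 = 0.964.

0.964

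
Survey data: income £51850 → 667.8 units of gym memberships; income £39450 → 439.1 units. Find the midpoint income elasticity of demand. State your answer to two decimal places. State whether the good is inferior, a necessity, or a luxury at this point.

1.52 (luxury)

ΔQ = 439.1 − 667.8 = -228.7; midpoint Q̄ = (667.8 + 439.1)/2 = 553.45.
ΔI = 39450 − 51850 = -12400; midpoint Ī = (51850 + 39450)/2 = 45650.
η = (ΔQ/Q̄) ÷ (ΔI/Ī) = (-228.7/553.45) ÷ (-12400/45650) = 1.52.
η > 1 ⇒ luxury.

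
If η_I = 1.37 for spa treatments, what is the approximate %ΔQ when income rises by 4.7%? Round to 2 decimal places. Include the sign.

%ΔQ ≈ η × %ΔI = 1.37 × 4.7% = 6.44%.

6.44%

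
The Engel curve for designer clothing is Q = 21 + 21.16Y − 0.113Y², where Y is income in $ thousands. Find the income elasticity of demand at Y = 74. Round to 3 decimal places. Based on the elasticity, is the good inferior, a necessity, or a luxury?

0.339 (necessity)

At Y = 74: Q = 968.0520.
dQ/dY = 21.16 − 0.226Y = 4.43600.
η = (dQ/dY)·(Y/Q) = 4.43600 × (74/968.0520) = 0.339.
0 < η < 1 ⇒ necessity.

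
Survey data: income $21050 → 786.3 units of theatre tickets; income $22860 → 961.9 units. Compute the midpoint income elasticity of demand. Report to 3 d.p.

2.437

ΔQ = 961.9 − 786.3 = 175.6; midpoint Q̄ = (786.3 + 961.9)/2 = 874.1.
ΔI = 22860 − 21050 = 1810; midpoint Ī = (21050 + 22860)/2 = 21955.
η = (ΔQ/Q̄) ÷ (ΔI/Ī) = (175.6/874.1) ÷ (1810/21955) = 2.437.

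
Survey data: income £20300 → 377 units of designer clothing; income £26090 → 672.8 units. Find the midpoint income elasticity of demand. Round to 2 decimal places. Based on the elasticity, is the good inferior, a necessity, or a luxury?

ΔQ = 672.8 − 377 = 295.8; midpoint Q̄ = (377 + 672.8)/2 = 524.9.
ΔI = 26090 − 20300 = 5790; midpoint Ī = (20300 + 26090)/2 = 23195.
η = (ΔQ/Q̄) ÷ (ΔI/Ī) = (295.8/524.9) ÷ (5790/23195) = 2.26.
η > 1 ⇒ luxury.

2.26 (luxury)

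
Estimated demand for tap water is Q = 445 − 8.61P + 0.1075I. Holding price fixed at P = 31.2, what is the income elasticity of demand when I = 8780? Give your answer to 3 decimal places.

At P = 31.2, I = 8780: Q = 1120.218.
Holding P constant, ∂Q/∂I = 0.1075.
η_I = (∂Q/∂I)·(I/Q) = 0.1075 × (8780/1120.218) = 0.843.

0.843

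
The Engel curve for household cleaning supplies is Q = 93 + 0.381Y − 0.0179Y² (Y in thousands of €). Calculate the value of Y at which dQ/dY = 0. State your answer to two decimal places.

10.64

dQ/dY = 0.381 − 0.0358Y.
The good is inferior where dQ/dY < 0. Setting dQ/dY = 0 gives Y = 0.381 / 0.0358 = 10.64.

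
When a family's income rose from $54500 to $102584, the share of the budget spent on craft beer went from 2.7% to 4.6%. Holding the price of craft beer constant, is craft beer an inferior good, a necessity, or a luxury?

luxury

The budget share rises as income rises, so η > 1.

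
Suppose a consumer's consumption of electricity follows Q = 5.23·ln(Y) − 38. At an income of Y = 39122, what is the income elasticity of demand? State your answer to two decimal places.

At Y = 39122: Q = 17.304.
dQ/dY = 5.23/Y = 0.000133684 at this income.
η = (dQ/dY)·(Y/Q) = 0.000133684 × (39122/17.304) = 0.30.

0.30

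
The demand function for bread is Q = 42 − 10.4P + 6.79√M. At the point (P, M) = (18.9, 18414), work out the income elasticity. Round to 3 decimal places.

0.601

At P = 18.9, M = 18414: Q = 766.831.
Holding P constant, ∂Q/∂M = 6.79/(2√M) = 0.0250188.
η_M = (∂Q/∂M)·(M/Q) = 0.0250188 × (18414/766.831) = 0.601.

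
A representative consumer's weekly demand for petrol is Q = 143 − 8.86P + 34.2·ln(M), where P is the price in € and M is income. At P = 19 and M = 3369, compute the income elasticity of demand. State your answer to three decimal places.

At P = 19, M = 3369: Q = 252.445.
Holding P constant, ∂Q/∂M = 34.2/M = 0.0101514.
η_M = (∂Q/∂M)·(M/Q) = 0.0101514 × (3369/252.445) = 0.135.

0.135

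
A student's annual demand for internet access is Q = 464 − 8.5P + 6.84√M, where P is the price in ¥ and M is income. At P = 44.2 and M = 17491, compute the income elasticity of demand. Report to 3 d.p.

At P = 44.2, M = 17491: Q = 992.914.
Holding P constant, ∂Q/∂M = 6.84/(2√M) = 0.0258594.
η_M = (∂Q/∂M)·(M/Q) = 0.0258594 × (17491/992.914) = 0.456.

0.456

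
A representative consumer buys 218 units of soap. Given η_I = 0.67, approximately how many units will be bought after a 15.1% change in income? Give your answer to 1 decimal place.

240.1

%ΔQ ≈ η × %ΔI = 0.67 × 15.1% = 10.117%.
New Q ≈ 218 × (1 + 0.10117) = 240.1.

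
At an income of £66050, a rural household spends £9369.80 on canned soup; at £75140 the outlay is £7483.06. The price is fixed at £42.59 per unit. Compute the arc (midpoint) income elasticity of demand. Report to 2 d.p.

-1.74

With a constant price, Q₁ = 9369.80/42.59 = 220.000 and Q₂ = 7483.06/42.59 = 175.700 (equivalently, work directly with expenditure since P cancels).
Midpoint %ΔQ = (7483.06 − 9369.80)/8426.43 = -0.22391; midpoint %ΔI = (75140 − 66050)/70595 = 0.12876.
η = -0.22391 / 0.12876 = -1.74.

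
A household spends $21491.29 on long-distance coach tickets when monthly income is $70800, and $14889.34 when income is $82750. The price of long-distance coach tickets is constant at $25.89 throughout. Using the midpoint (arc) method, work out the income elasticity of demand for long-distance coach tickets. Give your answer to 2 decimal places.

With a constant price, Q₁ = 21491.29/25.89 = 830.100 and Q₂ = 14889.34/25.89 = 575.100 (equivalently, work directly with expenditure since P cancels).
Midpoint %ΔQ = (14889.34 − 21491.29)/18190.32 = -0.36294; midpoint %ΔI = (82750 − 70800)/76775 = 0.15565.
η = -0.36294 / 0.15565 = -2.33.

-2.33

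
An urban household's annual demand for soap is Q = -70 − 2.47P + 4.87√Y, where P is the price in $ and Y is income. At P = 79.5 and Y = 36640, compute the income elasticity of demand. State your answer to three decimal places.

0.700

At P = 79.5, Y = 36640: Q = 665.830.
Holding P constant, ∂Q/∂Y = 4.87/(2√Y) = 0.012721.
η_Y = (∂Q/∂Y)·(Y/Q) = 0.012721 × (36640/665.830) = 0.700.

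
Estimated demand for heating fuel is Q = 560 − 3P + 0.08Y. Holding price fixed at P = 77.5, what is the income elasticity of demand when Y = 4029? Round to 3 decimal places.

0.496

At P = 77.5, Y = 4029: Q = 649.820.
Holding P constant, ∂Q/∂Y = 0.08.
η_Y = (∂Q/∂Y)·(Y/Q) = 0.08 × (4029/649.820) = 0.496.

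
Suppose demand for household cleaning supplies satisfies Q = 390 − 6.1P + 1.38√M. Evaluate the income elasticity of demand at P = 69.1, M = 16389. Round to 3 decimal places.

At P = 69.1, M = 16389: Q = 145.157.
Holding P constant, ∂Q/∂M = 1.38/(2√M) = 0.0053898.
η_M = (∂Q/∂M)·(M/Q) = 0.0053898 × (16389/145.157) = 0.609.

0.609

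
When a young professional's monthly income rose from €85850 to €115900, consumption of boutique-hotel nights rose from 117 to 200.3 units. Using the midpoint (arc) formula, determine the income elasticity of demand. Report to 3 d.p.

ΔQ = 200.3 − 117 = 83.3; midpoint Q̄ = (117 + 200.3)/2 = 158.65.
ΔI = 115900 − 85850 = 30050; midpoint Ī = (85850 + 115900)/2 = 100875.
η = (ΔQ/Q̄) ÷ (ΔI/Ī) = (83.3/158.65) ÷ (30050/100875) = 1.763.

1.763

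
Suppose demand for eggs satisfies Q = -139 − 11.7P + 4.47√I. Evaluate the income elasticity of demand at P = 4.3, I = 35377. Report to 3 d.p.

0.645

At P = 4.3, I = 35377: Q = 651.442.
Holding P constant, ∂Q/∂I = 4.47/(2√I) = 0.0118828.
η_I = (∂Q/∂I)·(I/Q) = 0.0118828 × (35377/651.442) = 0.645.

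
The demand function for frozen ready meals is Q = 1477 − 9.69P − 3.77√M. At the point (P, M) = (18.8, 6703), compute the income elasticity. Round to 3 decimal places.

-0.156

At P = 18.8, M = 6703: Q = 986.171.
Holding P constant, ∂Q/∂M = -3.77/(2√M) = -0.0230238.
η_M = (∂Q/∂M)·(M/Q) = -0.0230238 × (6703/986.171) = -0.156.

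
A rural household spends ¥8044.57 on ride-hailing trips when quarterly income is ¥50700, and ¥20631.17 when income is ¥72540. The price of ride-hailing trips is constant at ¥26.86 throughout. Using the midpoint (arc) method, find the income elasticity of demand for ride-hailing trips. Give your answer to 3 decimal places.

With a constant price, Q₁ = 8044.57/26.86 = 299.500 and Q₂ = 20631.17/26.86 = 768.100 (equivalently, work directly with expenditure since P cancels).
Midpoint %ΔQ = (20631.17 − 8044.57)/14337.87 = 0.87786; midpoint %ΔI = (72540 − 50700)/61620 = 0.35443.
η = 0.87786 / 0.35443 = 2.477.

2.477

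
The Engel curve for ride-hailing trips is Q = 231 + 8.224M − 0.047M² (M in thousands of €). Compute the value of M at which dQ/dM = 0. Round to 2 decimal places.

87.49

dQ/dM = 8.224 − 0.094M.
The good is inferior where dQ/dM < 0. Setting dQ/dM = 0 gives M = 8.224 / 0.094 = 87.49.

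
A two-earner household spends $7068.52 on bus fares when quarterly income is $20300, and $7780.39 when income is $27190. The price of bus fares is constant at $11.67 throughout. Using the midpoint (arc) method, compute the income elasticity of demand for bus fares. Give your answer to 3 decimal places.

0.330

With a constant price, Q₁ = 7068.52/11.67 = 605.700 and Q₂ = 7780.39/11.67 = 666.700 (equivalently, work directly with expenditure since P cancels).
Midpoint %ΔQ = (7780.39 − 7068.52)/7424.46 = 0.09588; midpoint %ΔI = (27190 − 20300)/23745 = 0.29017.
η = 0.09588 / 0.29017 = 0.330.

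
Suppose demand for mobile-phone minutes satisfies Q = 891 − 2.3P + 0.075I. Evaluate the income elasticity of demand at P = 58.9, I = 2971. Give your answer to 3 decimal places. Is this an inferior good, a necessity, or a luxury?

At P = 58.9, I = 2971: Q = 978.355.
Holding P constant, ∂Q/∂I = 0.075.
η_I = (∂Q/∂I)·(I/Q) = 0.075 × (2971/978.355) = 0.228.
Since 0 < η < 1, this is a necessity.

0.228 (necessity)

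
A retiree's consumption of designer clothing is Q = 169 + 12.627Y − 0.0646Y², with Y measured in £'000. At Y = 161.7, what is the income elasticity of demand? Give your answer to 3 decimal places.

At Y = 161.7: Q = 521.6968.
dQ/dY = 12.627 − 0.1292Y = -8.26464.
η = (dQ/dY)·(Y/Q) = -8.26464 × (161.7/521.6968) = -2.562.

-2.562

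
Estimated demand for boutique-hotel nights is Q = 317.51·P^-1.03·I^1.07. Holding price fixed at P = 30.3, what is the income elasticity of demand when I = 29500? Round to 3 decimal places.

1.070

For a multiplicative demand Q = A·P^α·I^β, the income elasticity is β everywhere.
Here β = 1.07, so η = 1.070.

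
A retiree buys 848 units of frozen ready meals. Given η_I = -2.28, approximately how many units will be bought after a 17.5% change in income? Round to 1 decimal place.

509.6

%ΔQ ≈ η × %ΔI = -2.28 × 17.5% = -39.9%.
New Q ≈ 848 × (1 − 0.399) = 509.6.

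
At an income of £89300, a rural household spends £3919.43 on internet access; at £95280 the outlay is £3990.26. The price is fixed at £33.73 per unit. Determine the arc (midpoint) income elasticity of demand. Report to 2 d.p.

With a constant price, Q₁ = 3919.43/33.73 = 116.200 and Q₂ = 3990.26/33.73 = 118.300 (equivalently, work directly with expenditure since P cancels).
Midpoint %ΔQ = (3990.26 − 3919.43)/3954.85 = 0.01791; midpoint %ΔI = (95280 − 89300)/92290 = 0.06480.
η = 0.01791 / 0.06480 = 0.28.

0.28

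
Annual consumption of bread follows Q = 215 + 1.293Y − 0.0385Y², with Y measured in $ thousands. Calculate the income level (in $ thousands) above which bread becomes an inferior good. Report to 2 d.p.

dQ/dY = 1.293 − 0.077Y.
The good is inferior where dQ/dY < 0. Setting dQ/dY = 0 gives Y = 1.293 / 0.077 = 16.79.

16.79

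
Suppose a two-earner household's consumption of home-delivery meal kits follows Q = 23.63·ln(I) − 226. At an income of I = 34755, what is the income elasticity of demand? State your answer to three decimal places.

At I = 34755: Q = 21.077.
dQ/dI = 23.63/I = 0.000679902 at this income.
η = (dQ/dI)·(I/Q) = 0.000679902 × (34755/21.077) = 1.121.

1.121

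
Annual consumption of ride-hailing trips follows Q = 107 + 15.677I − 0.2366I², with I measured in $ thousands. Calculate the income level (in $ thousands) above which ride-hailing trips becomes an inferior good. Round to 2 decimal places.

dQ/dI = 15.677 − 0.4732I.
The good is inferior where dQ/dI < 0. Setting dQ/dI = 0 gives I = 15.677 / 0.4732 = 33.13.

33.13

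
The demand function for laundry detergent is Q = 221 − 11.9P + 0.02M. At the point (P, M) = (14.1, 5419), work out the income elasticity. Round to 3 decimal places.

At P = 14.1, M = 5419: Q = 161.590.
Holding P constant, ∂Q/∂M = 0.02.
η_M = (∂Q/∂M)·(M/Q) = 0.02 × (5419/161.590) = 0.671.

0.671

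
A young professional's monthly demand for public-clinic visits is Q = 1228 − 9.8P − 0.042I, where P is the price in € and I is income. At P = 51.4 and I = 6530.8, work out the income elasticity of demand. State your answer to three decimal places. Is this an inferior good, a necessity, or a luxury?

At P = 51.4, I = 6530.8: Q = 449.986.
Holding P constant, ∂Q/∂I = −0.042.
η_I = (∂Q/∂I)·(I/Q) = -0.042 × (6530.8/449.986) = -0.610.
Since η < 0, this is an inferior good.

-0.610 (inferior good)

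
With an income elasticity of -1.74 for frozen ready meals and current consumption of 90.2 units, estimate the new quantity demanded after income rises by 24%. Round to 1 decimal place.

52.5

%ΔQ ≈ η × %ΔI = -1.74 × 24% = -41.76%.
New Q ≈ 90.2 × (1 − 0.4176) = 52.5.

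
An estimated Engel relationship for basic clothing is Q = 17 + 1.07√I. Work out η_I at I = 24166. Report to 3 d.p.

At I = 24166: Q = 183.336.
dQ/dI = 1.07/(2√I) = 0.00344153 at this income.
η = (dQ/dI)·(I/Q) = 0.00344153 × (24166/183.336) = 0.454.

0.454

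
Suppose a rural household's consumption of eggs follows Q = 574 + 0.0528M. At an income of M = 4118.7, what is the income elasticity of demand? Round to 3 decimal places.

0.275

At M = 4118.7: Q = 791.467.
dQ/dM = 0.0528.
η = (dQ/dM)·(M/Q) = 0.0528 × (4118.7/791.467) = 0.275.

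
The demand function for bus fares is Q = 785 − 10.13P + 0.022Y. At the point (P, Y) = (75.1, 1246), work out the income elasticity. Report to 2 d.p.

At P = 75.1, Y = 1246: Q = 51.649.
Holding P constant, ∂Q/∂Y = 0.022.
η_Y = (∂Q/∂Y)·(Y/Q) = 0.022 × (1246/51.649) = 0.53.

0.53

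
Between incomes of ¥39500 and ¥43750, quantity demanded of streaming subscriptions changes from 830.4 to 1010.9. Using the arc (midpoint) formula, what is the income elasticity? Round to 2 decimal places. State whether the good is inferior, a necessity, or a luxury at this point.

ΔQ = 1010.9 − 830.4 = 180.5; midpoint Q̄ = (830.4 + 1010.9)/2 = 920.65.
ΔI = 43750 − 39500 = 4250; midpoint Ī = (39500 + 43750)/2 = 41625.
η = (ΔQ/Q̄) ÷ (ΔI/Ī) = (180.5/920.65) ÷ (4250/41625) = 1.92.
η > 1 ⇒ luxury.

1.92 (luxury)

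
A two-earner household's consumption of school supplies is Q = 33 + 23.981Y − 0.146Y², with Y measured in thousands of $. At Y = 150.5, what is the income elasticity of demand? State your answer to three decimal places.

At Y = 150.5: Q = 335.2040.
dQ/dY = 23.981 − 0.292Y = -19.96500.
η = (dQ/dY)·(Y/Q) = -19.96500 × (150.5/335.2040) = -8.964.

-8.964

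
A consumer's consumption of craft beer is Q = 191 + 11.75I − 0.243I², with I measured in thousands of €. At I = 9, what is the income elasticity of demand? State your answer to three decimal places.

0.240

At I = 9: Q = 277.0670.
dQ/dI = 11.75 − 0.486I = 7.37600.
η = (dQ/dI)·(I/Q) = 7.37600 × (9/277.0670) = 0.240.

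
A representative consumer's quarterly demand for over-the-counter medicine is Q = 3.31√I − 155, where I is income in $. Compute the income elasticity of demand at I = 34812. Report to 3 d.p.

0.668

At I = 34812: Q = 462.579.
dQ/dI = 3.31/(2√I) = 0.0088702 at this income.
η = (dQ/dI)·(I/Q) = 0.0088702 × (34812/462.579) = 0.668.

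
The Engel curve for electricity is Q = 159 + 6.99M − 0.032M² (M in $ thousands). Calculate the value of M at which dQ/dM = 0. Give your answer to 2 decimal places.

dQ/dM = 6.99 − 0.064M.
The good is inferior where dQ/dM < 0. Setting dQ/dM = 0 gives M = 6.99 / 0.064 = 109.22.

109.22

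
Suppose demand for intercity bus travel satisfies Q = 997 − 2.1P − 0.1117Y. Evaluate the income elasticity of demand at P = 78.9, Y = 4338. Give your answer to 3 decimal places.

At P = 78.9, Y = 4338: Q = 346.755.
Holding P constant, ∂Q/∂Y = −0.1117.
η_Y = (∂Q/∂Y)·(Y/Q) = -0.1117 × (4338/346.755) = -1.397.

-1.397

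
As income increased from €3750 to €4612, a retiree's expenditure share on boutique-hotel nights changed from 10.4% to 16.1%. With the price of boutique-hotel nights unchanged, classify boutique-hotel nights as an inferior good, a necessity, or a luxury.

luxury

The budget share rises as income rises, so η > 1.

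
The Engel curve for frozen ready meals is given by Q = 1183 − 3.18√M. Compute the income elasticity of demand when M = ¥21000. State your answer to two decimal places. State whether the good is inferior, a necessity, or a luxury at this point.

At M = 21000: Q = 722.174.
dQ/dM = -3.18/(2√M) = -0.010972 at this income.
η = (dQ/dM)·(M/Q) = -0.010972 × (21000/722.174) = -0.32.
Since η < 0, the good is an inferior good.

-0.32 (inferior good)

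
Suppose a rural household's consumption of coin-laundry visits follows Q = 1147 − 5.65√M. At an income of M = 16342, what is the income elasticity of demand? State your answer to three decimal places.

At M = 16342: Q = 424.728.
dQ/dM = -5.65/(2√M) = -0.0220987 at this income.
η = (dQ/dM)·(M/Q) = -0.0220987 × (16342/424.728) = -0.850.

-0.850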